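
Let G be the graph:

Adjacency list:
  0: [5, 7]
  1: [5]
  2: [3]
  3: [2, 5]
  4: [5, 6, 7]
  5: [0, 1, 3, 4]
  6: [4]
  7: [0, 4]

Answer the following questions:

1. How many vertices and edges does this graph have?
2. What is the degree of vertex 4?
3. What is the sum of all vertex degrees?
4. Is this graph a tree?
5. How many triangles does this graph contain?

Count: 8 vertices, 8 edges.
Vertex 4 has neighbors [5, 6, 7], degree = 3.
Handshaking lemma: 2 * 8 = 16.
A tree on 8 vertices has 7 edges. This graph has 8 edges (1 extra). Not a tree.
Number of triangles = 0.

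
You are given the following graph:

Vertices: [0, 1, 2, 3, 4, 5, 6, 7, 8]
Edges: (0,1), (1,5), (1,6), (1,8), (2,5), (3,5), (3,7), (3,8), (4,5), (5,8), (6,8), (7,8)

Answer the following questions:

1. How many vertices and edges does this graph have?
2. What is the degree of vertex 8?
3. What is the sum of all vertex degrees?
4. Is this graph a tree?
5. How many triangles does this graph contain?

Count: 9 vertices, 12 edges.
Vertex 8 has neighbors [1, 3, 5, 6, 7], degree = 5.
Handshaking lemma: 2 * 12 = 24.
A tree on 9 vertices has 8 edges. This graph has 12 edges (4 extra). Not a tree.
Number of triangles = 4.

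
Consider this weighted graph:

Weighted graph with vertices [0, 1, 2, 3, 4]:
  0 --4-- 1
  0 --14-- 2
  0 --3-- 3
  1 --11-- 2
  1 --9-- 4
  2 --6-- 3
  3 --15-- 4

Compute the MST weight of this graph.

Applying Kruskal's algorithm (sort edges by weight, add if no cycle):
  Add (0,3) w=3
  Add (0,1) w=4
  Add (2,3) w=6
  Add (1,4) w=9
  Skip (1,2) w=11 (creates cycle)
  Skip (0,2) w=14 (creates cycle)
  Skip (3,4) w=15 (creates cycle)
MST weight = 22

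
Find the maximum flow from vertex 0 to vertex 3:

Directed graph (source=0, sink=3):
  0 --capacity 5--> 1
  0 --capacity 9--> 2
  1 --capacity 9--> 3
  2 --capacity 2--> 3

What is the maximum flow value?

Computing max flow:
  Flow on (0->1): 5/5
  Flow on (0->2): 2/9
  Flow on (1->3): 5/9
  Flow on (2->3): 2/2
Maximum flow = 7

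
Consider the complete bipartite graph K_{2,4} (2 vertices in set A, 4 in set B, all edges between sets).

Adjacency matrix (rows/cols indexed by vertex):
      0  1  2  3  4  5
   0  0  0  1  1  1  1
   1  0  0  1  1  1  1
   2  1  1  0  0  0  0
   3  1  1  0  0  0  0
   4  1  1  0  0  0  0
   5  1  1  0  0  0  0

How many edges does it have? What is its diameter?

K_{2,4} has 2 * 4 = 8 edges.
Any vertex reaches any opposite-side vertex in 1 step; same-side vertices reach in 2 steps via any opposite-side vertex.
Diameter = 2.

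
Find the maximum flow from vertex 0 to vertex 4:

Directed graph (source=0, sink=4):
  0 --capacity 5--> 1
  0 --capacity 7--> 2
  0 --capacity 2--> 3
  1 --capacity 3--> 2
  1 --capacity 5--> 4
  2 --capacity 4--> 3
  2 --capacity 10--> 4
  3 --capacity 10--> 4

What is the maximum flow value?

Computing max flow:
  Flow on (0->1): 5/5
  Flow on (0->2): 7/7
  Flow on (0->3): 2/2
  Flow on (1->4): 5/5
  Flow on (2->4): 7/10
  Flow on (3->4): 2/10
Maximum flow = 14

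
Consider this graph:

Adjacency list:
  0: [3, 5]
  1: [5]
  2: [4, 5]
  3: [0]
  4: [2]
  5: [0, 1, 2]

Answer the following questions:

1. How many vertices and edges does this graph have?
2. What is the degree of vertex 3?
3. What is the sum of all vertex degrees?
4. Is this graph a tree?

Count: 6 vertices, 5 edges.
Vertex 3 has neighbors [0], degree = 1.
Handshaking lemma: 2 * 5 = 10.
A graph is a tree iff it is connected and has exactly n-1 edges. This graph is connected (all 6 vertices in one component) and has 6-1 = 5 edges. It is a tree.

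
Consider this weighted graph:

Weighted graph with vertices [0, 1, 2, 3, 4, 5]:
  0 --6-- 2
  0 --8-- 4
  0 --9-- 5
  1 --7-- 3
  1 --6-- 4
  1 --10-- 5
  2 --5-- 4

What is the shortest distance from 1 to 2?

Using Dijkstra's algorithm from vertex 1:
Shortest path: 1 -> 4 -> 2
Total weight: 6 + 5 = 11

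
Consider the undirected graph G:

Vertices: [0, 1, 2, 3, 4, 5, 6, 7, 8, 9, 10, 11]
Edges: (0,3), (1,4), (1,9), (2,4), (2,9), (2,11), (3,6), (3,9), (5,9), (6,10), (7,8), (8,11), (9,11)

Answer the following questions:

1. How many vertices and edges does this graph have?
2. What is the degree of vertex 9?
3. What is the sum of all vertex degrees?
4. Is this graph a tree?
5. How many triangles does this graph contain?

Count: 12 vertices, 13 edges.
Vertex 9 has neighbors [1, 2, 3, 5, 11], degree = 5.
Handshaking lemma: 2 * 13 = 26.
A tree on 12 vertices has 11 edges. This graph has 13 edges (2 extra). Not a tree.
Number of triangles = 1.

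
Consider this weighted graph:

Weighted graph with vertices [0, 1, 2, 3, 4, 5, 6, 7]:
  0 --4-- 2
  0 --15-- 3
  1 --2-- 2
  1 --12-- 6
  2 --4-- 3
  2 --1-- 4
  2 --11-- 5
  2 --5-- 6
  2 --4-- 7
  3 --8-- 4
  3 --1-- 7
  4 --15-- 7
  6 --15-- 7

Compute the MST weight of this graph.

Applying Kruskal's algorithm (sort edges by weight, add if no cycle):
  Add (2,4) w=1
  Add (3,7) w=1
  Add (1,2) w=2
  Add (0,2) w=4
  Add (2,3) w=4
  Skip (2,7) w=4 (creates cycle)
  Add (2,6) w=5
  Skip (3,4) w=8 (creates cycle)
  Add (2,5) w=11
  Skip (1,6) w=12 (creates cycle)
  Skip (0,3) w=15 (creates cycle)
  Skip (4,7) w=15 (creates cycle)
  Skip (6,7) w=15 (creates cycle)
MST weight = 28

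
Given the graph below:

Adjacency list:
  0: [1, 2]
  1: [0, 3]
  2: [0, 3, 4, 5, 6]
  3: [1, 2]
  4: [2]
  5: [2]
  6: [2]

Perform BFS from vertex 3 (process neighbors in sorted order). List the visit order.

BFS from vertex 3 (neighbors processed in ascending order):
Visit order: 3, 1, 2, 0, 4, 5, 6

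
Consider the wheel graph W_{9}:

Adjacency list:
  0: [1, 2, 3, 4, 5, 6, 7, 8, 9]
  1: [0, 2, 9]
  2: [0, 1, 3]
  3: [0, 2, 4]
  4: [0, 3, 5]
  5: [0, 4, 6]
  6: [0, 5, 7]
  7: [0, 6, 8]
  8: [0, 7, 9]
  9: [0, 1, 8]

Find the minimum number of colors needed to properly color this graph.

W_{9} = C_{9} plus a hub adjacent to every cycle vertex.
The outer cycle needs 3 colors (odd cycle); the hub is adjacent to all of them so needs a fresh color.
Chromatic number = 3 + 1 = 4.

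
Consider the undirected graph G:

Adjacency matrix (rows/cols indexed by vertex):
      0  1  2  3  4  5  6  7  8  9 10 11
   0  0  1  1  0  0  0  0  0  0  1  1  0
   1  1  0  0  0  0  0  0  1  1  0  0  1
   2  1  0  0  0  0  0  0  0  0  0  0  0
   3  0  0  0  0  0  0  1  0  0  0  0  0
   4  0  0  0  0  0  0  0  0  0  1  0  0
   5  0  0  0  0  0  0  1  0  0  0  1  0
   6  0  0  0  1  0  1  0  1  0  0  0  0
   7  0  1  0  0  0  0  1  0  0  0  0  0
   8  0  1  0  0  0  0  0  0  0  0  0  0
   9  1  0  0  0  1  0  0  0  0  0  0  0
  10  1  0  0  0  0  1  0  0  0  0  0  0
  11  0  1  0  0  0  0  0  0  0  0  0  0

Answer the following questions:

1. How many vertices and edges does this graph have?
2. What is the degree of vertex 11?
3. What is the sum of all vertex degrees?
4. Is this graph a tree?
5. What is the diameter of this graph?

Count: 12 vertices, 12 edges.
Vertex 11 has neighbors [1], degree = 1.
Handshaking lemma: 2 * 12 = 24.
A tree on 12 vertices has 11 edges. This graph has 12 edges (1 extra). Not a tree.
Diameter (longest shortest path) = 6.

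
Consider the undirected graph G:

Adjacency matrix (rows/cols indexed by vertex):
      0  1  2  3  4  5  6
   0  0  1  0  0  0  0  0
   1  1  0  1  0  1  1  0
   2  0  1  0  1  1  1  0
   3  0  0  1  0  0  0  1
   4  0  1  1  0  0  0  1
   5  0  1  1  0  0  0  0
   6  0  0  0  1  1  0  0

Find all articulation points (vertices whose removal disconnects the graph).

An articulation point is a vertex whose removal disconnects the graph.
Articulation points: [1]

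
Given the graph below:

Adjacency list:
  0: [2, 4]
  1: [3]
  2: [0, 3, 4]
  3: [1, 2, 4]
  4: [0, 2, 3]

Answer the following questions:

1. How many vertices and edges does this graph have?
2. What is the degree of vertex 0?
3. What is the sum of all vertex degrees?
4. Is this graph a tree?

Count: 5 vertices, 6 edges.
Vertex 0 has neighbors [2, 4], degree = 2.
Handshaking lemma: 2 * 6 = 12.
A tree on 5 vertices has 4 edges. This graph has 6 edges (2 extra). Not a tree.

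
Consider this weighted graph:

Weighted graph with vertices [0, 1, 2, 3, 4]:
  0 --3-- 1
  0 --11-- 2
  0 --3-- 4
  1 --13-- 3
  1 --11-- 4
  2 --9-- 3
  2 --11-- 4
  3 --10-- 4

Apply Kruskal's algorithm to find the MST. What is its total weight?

Applying Kruskal's algorithm (sort edges by weight, add if no cycle):
  Add (0,4) w=3
  Add (0,1) w=3
  Add (2,3) w=9
  Add (3,4) w=10
  Skip (0,2) w=11 (creates cycle)
  Skip (1,4) w=11 (creates cycle)
  Skip (2,4) w=11 (creates cycle)
  Skip (1,3) w=13 (creates cycle)
MST weight = 25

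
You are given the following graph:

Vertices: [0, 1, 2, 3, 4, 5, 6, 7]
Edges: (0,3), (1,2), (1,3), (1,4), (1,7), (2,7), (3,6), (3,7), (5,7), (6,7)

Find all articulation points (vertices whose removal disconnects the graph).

An articulation point is a vertex whose removal disconnects the graph.
Articulation points: [1, 3, 7]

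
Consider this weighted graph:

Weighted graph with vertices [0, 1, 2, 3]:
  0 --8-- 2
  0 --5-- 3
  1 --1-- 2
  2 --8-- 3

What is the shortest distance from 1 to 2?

Using Dijkstra's algorithm from vertex 1:
Shortest path: 1 -> 2
Total weight: 1 = 1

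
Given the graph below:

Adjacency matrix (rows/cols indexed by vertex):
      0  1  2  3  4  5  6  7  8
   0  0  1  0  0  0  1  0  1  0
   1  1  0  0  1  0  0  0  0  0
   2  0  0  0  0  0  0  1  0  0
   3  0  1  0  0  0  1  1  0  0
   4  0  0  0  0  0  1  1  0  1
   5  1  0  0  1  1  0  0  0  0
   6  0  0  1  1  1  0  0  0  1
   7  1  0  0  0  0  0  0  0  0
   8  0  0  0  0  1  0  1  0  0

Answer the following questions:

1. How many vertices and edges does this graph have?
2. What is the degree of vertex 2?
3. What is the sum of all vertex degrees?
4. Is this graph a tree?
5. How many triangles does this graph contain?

Count: 9 vertices, 11 edges.
Vertex 2 has neighbors [6], degree = 1.
Handshaking lemma: 2 * 11 = 22.
A tree on 9 vertices has 8 edges. This graph has 11 edges (3 extra). Not a tree.
Number of triangles = 1.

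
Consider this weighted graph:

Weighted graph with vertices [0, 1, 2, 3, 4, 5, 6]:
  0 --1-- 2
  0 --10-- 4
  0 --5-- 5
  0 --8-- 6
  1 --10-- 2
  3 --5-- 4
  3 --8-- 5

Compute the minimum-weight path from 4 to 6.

Using Dijkstra's algorithm from vertex 4:
Shortest path: 4 -> 0 -> 6
Total weight: 10 + 8 = 18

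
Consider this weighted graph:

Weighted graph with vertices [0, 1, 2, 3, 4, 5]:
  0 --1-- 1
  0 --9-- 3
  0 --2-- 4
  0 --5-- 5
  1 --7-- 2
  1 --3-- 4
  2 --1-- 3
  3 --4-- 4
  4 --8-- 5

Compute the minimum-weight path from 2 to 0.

Using Dijkstra's algorithm from vertex 2:
Shortest path: 2 -> 3 -> 4 -> 0
Total weight: 1 + 4 + 2 = 7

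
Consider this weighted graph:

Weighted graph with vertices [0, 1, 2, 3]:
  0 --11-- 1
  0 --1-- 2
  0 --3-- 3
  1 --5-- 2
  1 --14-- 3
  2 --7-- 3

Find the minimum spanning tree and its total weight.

Applying Kruskal's algorithm (sort edges by weight, add if no cycle):
  Add (0,2) w=1
  Add (0,3) w=3
  Add (1,2) w=5
  Skip (2,3) w=7 (creates cycle)
  Skip (0,1) w=11 (creates cycle)
  Skip (1,3) w=14 (creates cycle)
MST weight = 9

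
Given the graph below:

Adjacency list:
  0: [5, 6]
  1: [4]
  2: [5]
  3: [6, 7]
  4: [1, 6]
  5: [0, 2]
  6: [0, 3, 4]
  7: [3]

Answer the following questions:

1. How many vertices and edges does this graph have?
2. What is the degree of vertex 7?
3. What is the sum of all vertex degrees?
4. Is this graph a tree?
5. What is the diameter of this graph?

Count: 8 vertices, 7 edges.
Vertex 7 has neighbors [3], degree = 1.
Handshaking lemma: 2 * 7 = 14.
A graph is a tree iff it is connected and has exactly n-1 edges. This graph is connected (all 8 vertices in one component) and has 8-1 = 7 edges. It is a tree.
Diameter (longest shortest path) = 5.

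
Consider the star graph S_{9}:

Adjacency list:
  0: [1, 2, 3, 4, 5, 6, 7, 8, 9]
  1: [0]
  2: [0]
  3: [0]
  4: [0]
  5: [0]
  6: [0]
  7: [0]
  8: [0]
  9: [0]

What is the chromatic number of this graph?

S_{9} has one hub adjacent to 9 leaves; leaves are pairwise non-adjacent.
Color the hub 0 and every leaf 1.
Chromatic number = 2.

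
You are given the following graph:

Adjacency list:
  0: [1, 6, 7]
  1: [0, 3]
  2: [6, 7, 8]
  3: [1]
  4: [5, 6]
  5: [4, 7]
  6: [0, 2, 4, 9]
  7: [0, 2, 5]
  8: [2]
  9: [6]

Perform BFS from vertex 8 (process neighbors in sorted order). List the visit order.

BFS from vertex 8 (neighbors processed in ascending order):
Visit order: 8, 2, 6, 7, 0, 4, 9, 5, 1, 3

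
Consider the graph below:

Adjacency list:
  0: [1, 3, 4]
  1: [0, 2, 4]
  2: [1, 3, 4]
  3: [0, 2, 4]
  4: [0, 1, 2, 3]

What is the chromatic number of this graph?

The graph has a maximum clique of size 3 (lower bound on chromatic number).
A valid 3-coloring: {0: 1, 1: 2, 2: 1, 3: 2, 4: 0}.
Chromatic number = 3.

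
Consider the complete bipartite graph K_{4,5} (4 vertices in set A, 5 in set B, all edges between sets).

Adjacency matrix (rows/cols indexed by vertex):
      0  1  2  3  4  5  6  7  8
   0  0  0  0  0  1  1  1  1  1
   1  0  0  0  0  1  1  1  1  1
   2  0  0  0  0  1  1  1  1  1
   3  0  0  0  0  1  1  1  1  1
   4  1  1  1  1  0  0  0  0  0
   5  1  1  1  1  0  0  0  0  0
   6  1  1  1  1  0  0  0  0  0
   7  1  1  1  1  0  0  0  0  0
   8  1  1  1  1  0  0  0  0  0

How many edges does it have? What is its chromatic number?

K_{4,5} has 4 * 5 = 20 edges.
Bipartite graphs have chromatic number 2 (color each partition differently).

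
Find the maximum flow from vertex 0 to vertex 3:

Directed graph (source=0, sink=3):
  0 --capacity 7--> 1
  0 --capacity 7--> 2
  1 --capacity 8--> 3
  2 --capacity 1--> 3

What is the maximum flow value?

Computing max flow:
  Flow on (0->1): 7/7
  Flow on (0->2): 1/7
  Flow on (1->3): 7/8
  Flow on (2->3): 1/1
Maximum flow = 8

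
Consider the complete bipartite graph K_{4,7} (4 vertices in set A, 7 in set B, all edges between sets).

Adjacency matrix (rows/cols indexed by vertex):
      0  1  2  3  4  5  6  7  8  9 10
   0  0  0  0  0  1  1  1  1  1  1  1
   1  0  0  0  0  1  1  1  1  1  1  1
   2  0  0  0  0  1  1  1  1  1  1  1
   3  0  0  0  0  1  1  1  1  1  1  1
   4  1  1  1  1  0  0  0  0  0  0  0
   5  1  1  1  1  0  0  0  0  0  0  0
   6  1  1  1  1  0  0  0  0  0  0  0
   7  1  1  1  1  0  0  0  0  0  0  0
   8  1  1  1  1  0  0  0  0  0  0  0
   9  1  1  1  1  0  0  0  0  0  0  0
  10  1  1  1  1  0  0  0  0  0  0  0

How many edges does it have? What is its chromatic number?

K_{4,7} has 4 * 7 = 28 edges.
Bipartite graphs have chromatic number 2 (color each partition differently).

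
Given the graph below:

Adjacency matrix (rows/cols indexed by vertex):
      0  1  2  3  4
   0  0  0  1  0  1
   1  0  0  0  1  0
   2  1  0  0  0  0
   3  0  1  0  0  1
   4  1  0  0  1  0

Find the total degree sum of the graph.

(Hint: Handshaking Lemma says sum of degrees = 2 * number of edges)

Count edges: 4 edges.
By Handshaking Lemma: sum of degrees = 2 * 4 = 8.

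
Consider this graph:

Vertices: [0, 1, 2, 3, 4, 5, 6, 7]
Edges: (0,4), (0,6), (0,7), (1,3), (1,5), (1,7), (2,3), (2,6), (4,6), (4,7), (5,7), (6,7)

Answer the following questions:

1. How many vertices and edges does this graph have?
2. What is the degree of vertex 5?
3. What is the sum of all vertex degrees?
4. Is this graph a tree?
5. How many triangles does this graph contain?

Count: 8 vertices, 12 edges.
Vertex 5 has neighbors [1, 7], degree = 2.
Handshaking lemma: 2 * 12 = 24.
A tree on 8 vertices has 7 edges. This graph has 12 edges (5 extra). Not a tree.
Number of triangles = 5.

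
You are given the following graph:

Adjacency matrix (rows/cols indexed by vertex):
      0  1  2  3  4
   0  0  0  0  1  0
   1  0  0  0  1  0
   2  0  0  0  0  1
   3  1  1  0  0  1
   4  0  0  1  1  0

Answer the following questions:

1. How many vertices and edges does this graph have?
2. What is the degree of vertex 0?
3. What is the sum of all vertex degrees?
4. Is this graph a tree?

Count: 5 vertices, 4 edges.
Vertex 0 has neighbors [3], degree = 1.
Handshaking lemma: 2 * 4 = 8.
A graph is a tree iff it is connected and has exactly n-1 edges. This graph is connected (all 5 vertices in one component) and has 5-1 = 4 edges. It is a tree.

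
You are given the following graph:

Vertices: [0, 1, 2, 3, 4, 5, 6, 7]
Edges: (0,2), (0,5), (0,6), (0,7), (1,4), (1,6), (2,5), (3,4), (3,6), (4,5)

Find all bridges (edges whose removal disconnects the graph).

A bridge is an edge whose removal increases the number of connected components.
Bridges found: (0,7)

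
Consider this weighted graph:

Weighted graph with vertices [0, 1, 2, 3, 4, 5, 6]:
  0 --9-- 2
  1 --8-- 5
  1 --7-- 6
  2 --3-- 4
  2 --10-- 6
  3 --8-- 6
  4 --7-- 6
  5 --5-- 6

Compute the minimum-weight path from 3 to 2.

Using Dijkstra's algorithm from vertex 3:
Shortest path: 3 -> 6 -> 2
Total weight: 8 + 10 = 18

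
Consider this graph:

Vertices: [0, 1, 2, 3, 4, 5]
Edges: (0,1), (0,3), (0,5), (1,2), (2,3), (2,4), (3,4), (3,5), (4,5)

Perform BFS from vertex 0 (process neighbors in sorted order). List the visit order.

BFS from vertex 0 (neighbors processed in ascending order):
Visit order: 0, 1, 3, 5, 2, 4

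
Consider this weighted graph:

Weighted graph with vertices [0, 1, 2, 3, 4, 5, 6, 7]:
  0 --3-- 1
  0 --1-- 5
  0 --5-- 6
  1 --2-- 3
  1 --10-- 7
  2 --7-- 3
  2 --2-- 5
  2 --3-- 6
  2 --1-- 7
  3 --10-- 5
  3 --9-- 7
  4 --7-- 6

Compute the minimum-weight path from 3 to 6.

Using Dijkstra's algorithm from vertex 3:
Shortest path: 3 -> 2 -> 6
Total weight: 7 + 3 = 10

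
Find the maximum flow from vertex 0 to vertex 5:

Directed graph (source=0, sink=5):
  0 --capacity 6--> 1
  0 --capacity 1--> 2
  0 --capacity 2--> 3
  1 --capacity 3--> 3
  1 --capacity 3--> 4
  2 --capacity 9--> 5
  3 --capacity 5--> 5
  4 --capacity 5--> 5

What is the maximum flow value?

Computing max flow:
  Flow on (0->1): 6/6
  Flow on (0->2): 1/1
  Flow on (0->3): 2/2
  Flow on (1->3): 3/3
  Flow on (1->4): 3/3
  Flow on (2->5): 1/9
  Flow on (3->5): 5/5
  Flow on (4->5): 3/5
Maximum flow = 9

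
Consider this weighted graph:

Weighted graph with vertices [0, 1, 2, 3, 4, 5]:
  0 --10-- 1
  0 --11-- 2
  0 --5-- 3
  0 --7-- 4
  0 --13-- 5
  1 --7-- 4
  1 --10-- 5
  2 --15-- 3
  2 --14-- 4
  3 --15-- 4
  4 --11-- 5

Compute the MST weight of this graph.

Applying Kruskal's algorithm (sort edges by weight, add if no cycle):
  Add (0,3) w=5
  Add (0,4) w=7
  Add (1,4) w=7
  Skip (0,1) w=10 (creates cycle)
  Add (1,5) w=10
  Add (0,2) w=11
  Skip (4,5) w=11 (creates cycle)
  Skip (0,5) w=13 (creates cycle)
  Skip (2,4) w=14 (creates cycle)
  Skip (2,3) w=15 (creates cycle)
  Skip (3,4) w=15 (creates cycle)
MST weight = 40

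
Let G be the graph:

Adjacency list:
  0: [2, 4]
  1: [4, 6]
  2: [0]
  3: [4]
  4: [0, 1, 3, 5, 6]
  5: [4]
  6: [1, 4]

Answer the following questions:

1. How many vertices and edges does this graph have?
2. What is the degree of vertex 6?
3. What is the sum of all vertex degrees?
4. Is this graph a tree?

Count: 7 vertices, 7 edges.
Vertex 6 has neighbors [1, 4], degree = 2.
Handshaking lemma: 2 * 7 = 14.
A tree on 7 vertices has 6 edges. This graph has 7 edges (1 extra). Not a tree.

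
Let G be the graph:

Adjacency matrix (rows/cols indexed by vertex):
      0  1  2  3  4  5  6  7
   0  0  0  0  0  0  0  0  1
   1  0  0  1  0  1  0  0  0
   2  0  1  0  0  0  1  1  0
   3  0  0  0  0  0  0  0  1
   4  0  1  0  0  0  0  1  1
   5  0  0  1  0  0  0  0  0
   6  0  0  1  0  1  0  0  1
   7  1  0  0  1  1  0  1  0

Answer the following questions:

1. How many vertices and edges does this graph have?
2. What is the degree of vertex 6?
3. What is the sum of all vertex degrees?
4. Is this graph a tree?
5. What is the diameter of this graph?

Count: 8 vertices, 9 edges.
Vertex 6 has neighbors [2, 4, 7], degree = 3.
Handshaking lemma: 2 * 9 = 18.
A tree on 8 vertices has 7 edges. This graph has 9 edges (2 extra). Not a tree.
Diameter (longest shortest path) = 4.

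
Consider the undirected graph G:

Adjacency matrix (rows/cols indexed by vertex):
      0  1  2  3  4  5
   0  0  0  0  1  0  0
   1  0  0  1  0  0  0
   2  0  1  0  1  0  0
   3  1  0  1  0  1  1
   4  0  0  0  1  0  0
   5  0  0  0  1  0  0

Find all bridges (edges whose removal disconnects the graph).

A bridge is an edge whose removal increases the number of connected components.
Bridges found: (0,3), (1,2), (2,3), (3,4), (3,5)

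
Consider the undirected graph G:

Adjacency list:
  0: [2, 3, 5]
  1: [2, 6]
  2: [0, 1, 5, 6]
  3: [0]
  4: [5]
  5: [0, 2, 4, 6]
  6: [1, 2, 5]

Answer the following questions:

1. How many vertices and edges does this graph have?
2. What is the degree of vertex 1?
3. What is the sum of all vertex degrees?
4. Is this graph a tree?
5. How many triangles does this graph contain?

Count: 7 vertices, 9 edges.
Vertex 1 has neighbors [2, 6], degree = 2.
Handshaking lemma: 2 * 9 = 18.
A tree on 7 vertices has 6 edges. This graph has 9 edges (3 extra). Not a tree.
Number of triangles = 3.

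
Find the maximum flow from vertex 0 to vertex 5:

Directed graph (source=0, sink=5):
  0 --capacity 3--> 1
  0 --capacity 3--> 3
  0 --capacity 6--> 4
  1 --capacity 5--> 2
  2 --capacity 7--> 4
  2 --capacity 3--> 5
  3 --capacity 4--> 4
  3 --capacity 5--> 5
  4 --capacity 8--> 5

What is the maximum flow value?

Computing max flow:
  Flow on (0->1): 3/3
  Flow on (0->3): 3/3
  Flow on (0->4): 6/6
  Flow on (1->2): 3/5
  Flow on (2->5): 3/3
  Flow on (3->5): 3/5
  Flow on (4->5): 6/8
Maximum flow = 12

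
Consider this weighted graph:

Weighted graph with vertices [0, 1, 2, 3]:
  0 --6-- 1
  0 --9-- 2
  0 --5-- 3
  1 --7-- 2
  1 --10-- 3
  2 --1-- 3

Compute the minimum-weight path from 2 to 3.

Using Dijkstra's algorithm from vertex 2:
Shortest path: 2 -> 3
Total weight: 1 = 1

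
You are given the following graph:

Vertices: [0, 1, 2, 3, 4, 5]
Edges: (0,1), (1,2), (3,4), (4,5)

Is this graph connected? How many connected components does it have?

Checking connectivity: the graph has 2 connected component(s).
Components: [[0, 1, 2], [3, 4, 5]]. The graph is NOT connected.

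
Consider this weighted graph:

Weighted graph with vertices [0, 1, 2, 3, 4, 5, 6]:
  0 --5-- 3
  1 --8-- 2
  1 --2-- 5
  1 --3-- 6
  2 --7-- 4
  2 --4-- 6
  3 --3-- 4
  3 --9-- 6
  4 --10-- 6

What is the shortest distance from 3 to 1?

Using Dijkstra's algorithm from vertex 3:
Shortest path: 3 -> 6 -> 1
Total weight: 9 + 3 = 12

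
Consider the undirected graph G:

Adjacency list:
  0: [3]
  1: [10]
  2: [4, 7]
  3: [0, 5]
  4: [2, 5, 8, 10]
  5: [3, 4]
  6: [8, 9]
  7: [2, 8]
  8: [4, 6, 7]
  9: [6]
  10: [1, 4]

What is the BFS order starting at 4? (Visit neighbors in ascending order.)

BFS from vertex 4 (neighbors processed in ascending order):
Visit order: 4, 2, 5, 8, 10, 7, 3, 6, 1, 0, 9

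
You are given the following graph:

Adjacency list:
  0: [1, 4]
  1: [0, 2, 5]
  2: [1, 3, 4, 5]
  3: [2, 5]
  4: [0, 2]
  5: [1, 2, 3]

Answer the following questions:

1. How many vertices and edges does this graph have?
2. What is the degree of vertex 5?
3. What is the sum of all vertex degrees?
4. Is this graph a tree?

Count: 6 vertices, 8 edges.
Vertex 5 has neighbors [1, 2, 3], degree = 3.
Handshaking lemma: 2 * 8 = 16.
A tree on 6 vertices has 5 edges. This graph has 8 edges (3 extra). Not a tree.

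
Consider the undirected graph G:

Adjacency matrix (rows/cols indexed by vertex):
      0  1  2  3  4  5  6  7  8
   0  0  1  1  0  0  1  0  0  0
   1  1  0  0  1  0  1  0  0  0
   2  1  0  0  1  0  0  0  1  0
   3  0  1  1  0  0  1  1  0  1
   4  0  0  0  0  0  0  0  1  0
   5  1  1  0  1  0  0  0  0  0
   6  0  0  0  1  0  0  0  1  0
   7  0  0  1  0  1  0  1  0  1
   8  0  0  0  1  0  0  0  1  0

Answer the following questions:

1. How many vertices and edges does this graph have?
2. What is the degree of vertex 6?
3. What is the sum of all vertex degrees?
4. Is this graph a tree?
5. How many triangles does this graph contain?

Count: 9 vertices, 13 edges.
Vertex 6 has neighbors [3, 7], degree = 2.
Handshaking lemma: 2 * 13 = 26.
A tree on 9 vertices has 8 edges. This graph has 13 edges (5 extra). Not a tree.
Number of triangles = 2.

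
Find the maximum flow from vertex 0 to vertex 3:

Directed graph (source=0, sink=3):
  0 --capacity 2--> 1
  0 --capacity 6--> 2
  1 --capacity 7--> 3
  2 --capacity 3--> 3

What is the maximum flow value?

Computing max flow:
  Flow on (0->1): 2/2
  Flow on (0->2): 3/6
  Flow on (1->3): 2/7
  Flow on (2->3): 3/3
Maximum flow = 5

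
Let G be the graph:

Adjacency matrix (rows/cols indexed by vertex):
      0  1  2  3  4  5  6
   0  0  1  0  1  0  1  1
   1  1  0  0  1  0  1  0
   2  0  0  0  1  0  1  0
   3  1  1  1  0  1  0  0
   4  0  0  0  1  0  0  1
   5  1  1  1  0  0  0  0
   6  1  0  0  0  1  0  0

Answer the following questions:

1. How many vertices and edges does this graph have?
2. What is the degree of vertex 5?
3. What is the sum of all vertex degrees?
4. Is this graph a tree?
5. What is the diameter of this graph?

Count: 7 vertices, 10 edges.
Vertex 5 has neighbors [0, 1, 2], degree = 3.
Handshaking lemma: 2 * 10 = 20.
A tree on 7 vertices has 6 edges. This graph has 10 edges (4 extra). Not a tree.
Diameter (longest shortest path) = 3.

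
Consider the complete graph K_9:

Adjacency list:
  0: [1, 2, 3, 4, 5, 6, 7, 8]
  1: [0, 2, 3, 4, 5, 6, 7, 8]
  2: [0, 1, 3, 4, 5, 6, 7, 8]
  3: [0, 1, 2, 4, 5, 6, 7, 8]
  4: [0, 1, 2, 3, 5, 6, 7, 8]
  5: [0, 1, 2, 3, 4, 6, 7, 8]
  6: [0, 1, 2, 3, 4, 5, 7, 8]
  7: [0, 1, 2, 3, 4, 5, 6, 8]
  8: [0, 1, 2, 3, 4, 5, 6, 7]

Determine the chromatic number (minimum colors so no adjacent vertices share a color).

In K_9, every vertex is adjacent to every other vertex.
Each vertex needs a unique color.
Chromatic number = 9.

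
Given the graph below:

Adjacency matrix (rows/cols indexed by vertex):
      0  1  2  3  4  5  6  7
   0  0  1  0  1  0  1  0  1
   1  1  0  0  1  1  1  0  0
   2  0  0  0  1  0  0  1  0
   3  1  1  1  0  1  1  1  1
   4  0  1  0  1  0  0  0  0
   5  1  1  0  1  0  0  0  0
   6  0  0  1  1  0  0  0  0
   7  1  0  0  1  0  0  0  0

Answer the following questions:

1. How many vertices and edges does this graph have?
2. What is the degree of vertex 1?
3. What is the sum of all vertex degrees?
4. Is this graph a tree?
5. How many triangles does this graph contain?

Count: 8 vertices, 13 edges.
Vertex 1 has neighbors [0, 3, 4, 5], degree = 4.
Handshaking lemma: 2 * 13 = 26.
A tree on 8 vertices has 7 edges. This graph has 13 edges (6 extra). Not a tree.
Number of triangles = 7.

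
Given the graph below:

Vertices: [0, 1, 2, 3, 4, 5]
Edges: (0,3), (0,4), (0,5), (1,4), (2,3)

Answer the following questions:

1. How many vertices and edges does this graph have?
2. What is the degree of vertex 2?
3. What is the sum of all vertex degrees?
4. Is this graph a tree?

Count: 6 vertices, 5 edges.
Vertex 2 has neighbors [3], degree = 1.
Handshaking lemma: 2 * 5 = 10.
A graph is a tree iff it is connected and has exactly n-1 edges. This graph is connected (all 6 vertices in one component) and has 6-1 = 5 edges. It is a tree.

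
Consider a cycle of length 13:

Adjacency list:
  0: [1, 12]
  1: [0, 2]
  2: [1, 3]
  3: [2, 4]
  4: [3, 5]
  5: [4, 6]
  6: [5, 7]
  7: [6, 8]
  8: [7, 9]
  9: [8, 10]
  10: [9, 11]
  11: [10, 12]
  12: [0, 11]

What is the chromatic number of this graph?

This is an odd cycle (C_13). Odd cycles are not bipartite (any 2-coloring forces two adjacent vertices to match), and 3 colors suffice.
Chromatic number = 3.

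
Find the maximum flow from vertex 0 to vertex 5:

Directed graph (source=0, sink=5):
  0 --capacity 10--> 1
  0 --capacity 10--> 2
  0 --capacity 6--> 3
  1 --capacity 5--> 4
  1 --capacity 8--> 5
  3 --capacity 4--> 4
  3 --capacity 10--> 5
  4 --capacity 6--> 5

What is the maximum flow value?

Computing max flow:
  Flow on (0->1): 10/10
  Flow on (0->3): 6/6
  Flow on (1->4): 2/5
  Flow on (1->5): 8/8
  Flow on (3->5): 6/10
  Flow on (4->5): 2/6
Maximum flow = 16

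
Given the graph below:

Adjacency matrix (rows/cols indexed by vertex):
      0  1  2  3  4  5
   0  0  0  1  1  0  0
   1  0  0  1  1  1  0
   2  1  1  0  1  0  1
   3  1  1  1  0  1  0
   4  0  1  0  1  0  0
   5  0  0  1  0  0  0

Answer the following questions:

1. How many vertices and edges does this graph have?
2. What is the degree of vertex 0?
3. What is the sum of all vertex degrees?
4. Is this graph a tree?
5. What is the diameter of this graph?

Count: 6 vertices, 8 edges.
Vertex 0 has neighbors [2, 3], degree = 2.
Handshaking lemma: 2 * 8 = 16.
A tree on 6 vertices has 5 edges. This graph has 8 edges (3 extra). Not a tree.
Diameter (longest shortest path) = 3.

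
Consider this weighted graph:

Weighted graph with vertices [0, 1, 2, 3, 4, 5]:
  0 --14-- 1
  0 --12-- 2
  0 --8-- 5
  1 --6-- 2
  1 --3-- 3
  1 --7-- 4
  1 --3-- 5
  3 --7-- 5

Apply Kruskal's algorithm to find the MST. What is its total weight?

Applying Kruskal's algorithm (sort edges by weight, add if no cycle):
  Add (1,3) w=3
  Add (1,5) w=3
  Add (1,2) w=6
  Add (1,4) w=7
  Skip (3,5) w=7 (creates cycle)
  Add (0,5) w=8
  Skip (0,2) w=12 (creates cycle)
  Skip (0,1) w=14 (creates cycle)
MST weight = 27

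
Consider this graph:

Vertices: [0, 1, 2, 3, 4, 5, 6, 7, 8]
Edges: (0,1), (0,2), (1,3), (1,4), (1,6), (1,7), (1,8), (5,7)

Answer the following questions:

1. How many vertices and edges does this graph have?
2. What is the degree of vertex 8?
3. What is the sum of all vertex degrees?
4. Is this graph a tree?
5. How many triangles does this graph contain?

Count: 9 vertices, 8 edges.
Vertex 8 has neighbors [1], degree = 1.
Handshaking lemma: 2 * 8 = 16.
A graph is a tree iff it is connected and has exactly n-1 edges. This graph is connected (all 9 vertices in one component) and has 9-1 = 8 edges. It is a tree.
Number of triangles = 0.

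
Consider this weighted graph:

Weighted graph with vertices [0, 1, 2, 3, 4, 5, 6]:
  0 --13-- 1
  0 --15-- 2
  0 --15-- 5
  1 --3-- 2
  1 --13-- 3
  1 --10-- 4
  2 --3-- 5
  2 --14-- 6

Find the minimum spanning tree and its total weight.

Applying Kruskal's algorithm (sort edges by weight, add if no cycle):
  Add (1,2) w=3
  Add (2,5) w=3
  Add (1,4) w=10
  Add (0,1) w=13
  Add (1,3) w=13
  Add (2,6) w=14
  Skip (0,5) w=15 (creates cycle)
  Skip (0,2) w=15 (creates cycle)
MST weight = 56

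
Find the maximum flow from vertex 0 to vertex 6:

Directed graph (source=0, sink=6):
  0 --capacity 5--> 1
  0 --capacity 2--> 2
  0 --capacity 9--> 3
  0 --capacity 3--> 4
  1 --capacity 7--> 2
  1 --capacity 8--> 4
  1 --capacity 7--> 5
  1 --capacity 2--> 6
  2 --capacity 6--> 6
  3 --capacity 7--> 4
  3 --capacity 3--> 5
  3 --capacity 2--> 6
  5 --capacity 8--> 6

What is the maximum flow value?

Computing max flow:
  Flow on (0->1): 5/5
  Flow on (0->2): 2/2
  Flow on (0->3): 5/9
  Flow on (1->2): 3/7
  Flow on (1->6): 2/2
  Flow on (2->6): 5/6
  Flow on (3->5): 3/3
  Flow on (3->6): 2/2
  Flow on (5->6): 3/8
Maximum flow = 12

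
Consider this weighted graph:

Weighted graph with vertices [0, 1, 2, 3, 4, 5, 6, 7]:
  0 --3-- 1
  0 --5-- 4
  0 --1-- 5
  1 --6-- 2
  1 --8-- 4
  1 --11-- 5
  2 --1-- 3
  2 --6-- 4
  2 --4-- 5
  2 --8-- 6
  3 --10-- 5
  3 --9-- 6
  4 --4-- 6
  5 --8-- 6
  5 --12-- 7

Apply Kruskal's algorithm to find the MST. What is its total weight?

Applying Kruskal's algorithm (sort edges by weight, add if no cycle):
  Add (0,5) w=1
  Add (2,3) w=1
  Add (0,1) w=3
  Add (2,5) w=4
  Add (4,6) w=4
  Add (0,4) w=5
  Skip (1,2) w=6 (creates cycle)
  Skip (2,4) w=6 (creates cycle)
  Skip (1,4) w=8 (creates cycle)
  Skip (2,6) w=8 (creates cycle)
  Skip (5,6) w=8 (creates cycle)
  Skip (3,6) w=9 (creates cycle)
  Skip (3,5) w=10 (creates cycle)
  Skip (1,5) w=11 (creates cycle)
  Add (5,7) w=12
MST weight = 30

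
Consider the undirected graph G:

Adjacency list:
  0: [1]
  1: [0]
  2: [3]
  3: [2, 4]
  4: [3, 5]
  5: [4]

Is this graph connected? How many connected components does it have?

Checking connectivity: the graph has 2 connected component(s).
Components: [[0, 1], [2, 3, 4, 5]]. The graph is NOT connected.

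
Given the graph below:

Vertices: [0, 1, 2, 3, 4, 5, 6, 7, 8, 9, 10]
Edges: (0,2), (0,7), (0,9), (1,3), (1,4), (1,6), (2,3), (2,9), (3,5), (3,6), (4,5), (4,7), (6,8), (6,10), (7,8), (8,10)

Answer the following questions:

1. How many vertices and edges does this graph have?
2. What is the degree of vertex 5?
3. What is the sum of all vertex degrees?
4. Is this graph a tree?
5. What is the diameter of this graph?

Count: 11 vertices, 16 edges.
Vertex 5 has neighbors [3, 4], degree = 2.
Handshaking lemma: 2 * 16 = 32.
A tree on 11 vertices has 10 edges. This graph has 16 edges (6 extra). Not a tree.
Diameter (longest shortest path) = 4.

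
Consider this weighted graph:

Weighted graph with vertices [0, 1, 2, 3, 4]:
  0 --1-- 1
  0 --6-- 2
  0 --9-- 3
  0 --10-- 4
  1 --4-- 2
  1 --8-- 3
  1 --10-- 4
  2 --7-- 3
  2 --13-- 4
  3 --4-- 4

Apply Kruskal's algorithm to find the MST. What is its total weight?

Applying Kruskal's algorithm (sort edges by weight, add if no cycle):
  Add (0,1) w=1
  Add (1,2) w=4
  Add (3,4) w=4
  Skip (0,2) w=6 (creates cycle)
  Add (2,3) w=7
  Skip (1,3) w=8 (creates cycle)
  Skip (0,3) w=9 (creates cycle)
  Skip (0,4) w=10 (creates cycle)
  Skip (1,4) w=10 (creates cycle)
  Skip (2,4) w=13 (creates cycle)
MST weight = 16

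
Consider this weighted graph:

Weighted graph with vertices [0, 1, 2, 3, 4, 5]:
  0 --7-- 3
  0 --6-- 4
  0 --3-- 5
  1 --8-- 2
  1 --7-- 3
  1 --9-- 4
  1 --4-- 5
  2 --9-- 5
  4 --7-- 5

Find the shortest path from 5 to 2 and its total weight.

Using Dijkstra's algorithm from vertex 5:
Shortest path: 5 -> 2
Total weight: 9 = 9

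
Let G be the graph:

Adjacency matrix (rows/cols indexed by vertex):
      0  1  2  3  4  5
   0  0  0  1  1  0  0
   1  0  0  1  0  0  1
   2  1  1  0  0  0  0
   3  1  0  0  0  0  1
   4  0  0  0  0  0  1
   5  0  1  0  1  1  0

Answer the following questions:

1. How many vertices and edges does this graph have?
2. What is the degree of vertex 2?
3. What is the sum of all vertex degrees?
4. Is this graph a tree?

Count: 6 vertices, 6 edges.
Vertex 2 has neighbors [0, 1], degree = 2.
Handshaking lemma: 2 * 6 = 12.
A tree on 6 vertices has 5 edges. This graph has 6 edges (1 extra). Not a tree.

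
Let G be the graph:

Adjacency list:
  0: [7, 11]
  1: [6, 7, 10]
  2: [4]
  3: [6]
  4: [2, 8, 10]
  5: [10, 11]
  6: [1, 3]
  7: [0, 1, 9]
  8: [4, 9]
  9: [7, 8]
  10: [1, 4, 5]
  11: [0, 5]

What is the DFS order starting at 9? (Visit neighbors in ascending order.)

DFS from vertex 9 (neighbors processed in ascending order):
Visit order: 9, 7, 0, 11, 5, 10, 1, 6, 3, 4, 2, 8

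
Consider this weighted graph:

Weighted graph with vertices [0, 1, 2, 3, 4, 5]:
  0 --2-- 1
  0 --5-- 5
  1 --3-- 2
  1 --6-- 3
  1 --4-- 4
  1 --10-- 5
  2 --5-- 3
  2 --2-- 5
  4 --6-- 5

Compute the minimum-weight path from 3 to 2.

Using Dijkstra's algorithm from vertex 3:
Shortest path: 3 -> 2
Total weight: 5 = 5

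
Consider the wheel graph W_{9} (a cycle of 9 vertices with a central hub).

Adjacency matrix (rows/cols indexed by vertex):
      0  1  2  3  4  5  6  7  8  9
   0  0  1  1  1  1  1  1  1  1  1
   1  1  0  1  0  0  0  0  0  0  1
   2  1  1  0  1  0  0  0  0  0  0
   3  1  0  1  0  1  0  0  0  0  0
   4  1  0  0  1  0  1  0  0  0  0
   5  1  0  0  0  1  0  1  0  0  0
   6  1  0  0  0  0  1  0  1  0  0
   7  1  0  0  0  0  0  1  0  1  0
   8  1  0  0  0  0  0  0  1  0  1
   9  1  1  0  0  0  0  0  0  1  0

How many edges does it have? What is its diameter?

Wheel graph W_{9}: 9 cycle edges + 9 spoke edges = 18 edges.
The hub is distance 1 from all cycle vertices. Max distance between cycle vertices through hub is 2.
Diameter = 2.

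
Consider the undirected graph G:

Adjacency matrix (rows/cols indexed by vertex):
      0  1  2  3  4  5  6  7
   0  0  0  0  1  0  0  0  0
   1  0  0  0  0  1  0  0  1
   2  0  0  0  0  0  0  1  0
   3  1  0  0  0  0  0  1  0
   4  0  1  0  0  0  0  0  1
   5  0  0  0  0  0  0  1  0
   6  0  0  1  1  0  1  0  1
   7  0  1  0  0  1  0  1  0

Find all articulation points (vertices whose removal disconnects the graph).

An articulation point is a vertex whose removal disconnects the graph.
Articulation points: [3, 6, 7]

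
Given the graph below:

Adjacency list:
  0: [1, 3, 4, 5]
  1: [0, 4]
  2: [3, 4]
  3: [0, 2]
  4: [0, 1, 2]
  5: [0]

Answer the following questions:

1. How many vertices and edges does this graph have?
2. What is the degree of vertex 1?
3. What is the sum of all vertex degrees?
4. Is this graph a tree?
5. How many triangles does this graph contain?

Count: 6 vertices, 7 edges.
Vertex 1 has neighbors [0, 4], degree = 2.
Handshaking lemma: 2 * 7 = 14.
A tree on 6 vertices has 5 edges. This graph has 7 edges (2 extra). Not a tree.
Number of triangles = 1.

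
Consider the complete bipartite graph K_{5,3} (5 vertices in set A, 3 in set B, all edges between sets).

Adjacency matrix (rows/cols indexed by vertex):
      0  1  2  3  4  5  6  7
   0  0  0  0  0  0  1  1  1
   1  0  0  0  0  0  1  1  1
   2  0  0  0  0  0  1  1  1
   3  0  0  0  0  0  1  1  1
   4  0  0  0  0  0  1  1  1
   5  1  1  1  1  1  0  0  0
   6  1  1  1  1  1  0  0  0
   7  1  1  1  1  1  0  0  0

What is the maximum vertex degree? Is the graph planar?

Set-A vertices have degree 3; set-B vertices have degree 5. Maximum degree = max(5,3) = 5.
K_{5,3} contains K_{3,3} as a subgraph (since both sides have >= 3 vertices); by Kuratowski's theorem it is not planar.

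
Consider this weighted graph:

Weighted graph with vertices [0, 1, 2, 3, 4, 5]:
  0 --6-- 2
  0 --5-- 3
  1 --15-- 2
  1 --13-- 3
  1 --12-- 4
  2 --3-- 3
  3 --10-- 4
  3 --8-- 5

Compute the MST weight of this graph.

Applying Kruskal's algorithm (sort edges by weight, add if no cycle):
  Add (2,3) w=3
  Add (0,3) w=5
  Skip (0,2) w=6 (creates cycle)
  Add (3,5) w=8
  Add (3,4) w=10
  Add (1,4) w=12
  Skip (1,3) w=13 (creates cycle)
  Skip (1,2) w=15 (creates cycle)
MST weight = 38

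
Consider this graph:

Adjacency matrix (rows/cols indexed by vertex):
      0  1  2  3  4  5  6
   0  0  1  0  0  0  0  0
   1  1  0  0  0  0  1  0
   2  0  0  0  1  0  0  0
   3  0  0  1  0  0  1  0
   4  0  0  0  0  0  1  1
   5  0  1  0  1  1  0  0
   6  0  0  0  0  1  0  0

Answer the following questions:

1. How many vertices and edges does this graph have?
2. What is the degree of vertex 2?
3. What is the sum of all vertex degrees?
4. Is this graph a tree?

Count: 7 vertices, 6 edges.
Vertex 2 has neighbors [3], degree = 1.
Handshaking lemma: 2 * 6 = 12.
A graph is a tree iff it is connected and has exactly n-1 edges. This graph is connected (all 7 vertices in one component) and has 7-1 = 6 edges. It is a tree.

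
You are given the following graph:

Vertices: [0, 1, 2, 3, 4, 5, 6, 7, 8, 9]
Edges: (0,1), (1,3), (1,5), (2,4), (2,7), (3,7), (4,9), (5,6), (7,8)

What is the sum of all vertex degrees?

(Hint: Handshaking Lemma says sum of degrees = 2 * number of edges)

Count edges: 9 edges.
By Handshaking Lemma: sum of degrees = 2 * 9 = 18.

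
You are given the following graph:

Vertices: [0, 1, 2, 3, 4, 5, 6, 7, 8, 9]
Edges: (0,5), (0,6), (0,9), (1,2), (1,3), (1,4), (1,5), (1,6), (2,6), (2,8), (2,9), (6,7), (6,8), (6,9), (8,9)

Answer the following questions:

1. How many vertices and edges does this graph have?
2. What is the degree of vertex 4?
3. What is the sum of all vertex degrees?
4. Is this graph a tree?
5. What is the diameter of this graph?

Count: 10 vertices, 15 edges.
Vertex 4 has neighbors [1], degree = 1.
Handshaking lemma: 2 * 15 = 30.
A tree on 10 vertices has 9 edges. This graph has 15 edges (6 extra). Not a tree.
Diameter (longest shortest path) = 3.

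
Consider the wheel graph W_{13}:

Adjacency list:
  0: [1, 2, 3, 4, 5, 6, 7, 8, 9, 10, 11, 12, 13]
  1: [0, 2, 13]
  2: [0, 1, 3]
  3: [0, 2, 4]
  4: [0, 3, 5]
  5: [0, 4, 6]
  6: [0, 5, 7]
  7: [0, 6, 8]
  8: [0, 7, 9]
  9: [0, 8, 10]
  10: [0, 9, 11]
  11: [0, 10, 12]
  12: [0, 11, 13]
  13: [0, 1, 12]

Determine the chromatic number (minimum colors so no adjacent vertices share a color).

W_{13} = C_{13} plus a hub adjacent to every cycle vertex.
The outer cycle needs 3 colors (odd cycle); the hub is adjacent to all of them so needs a fresh color.
Chromatic number = 3 + 1 = 4.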